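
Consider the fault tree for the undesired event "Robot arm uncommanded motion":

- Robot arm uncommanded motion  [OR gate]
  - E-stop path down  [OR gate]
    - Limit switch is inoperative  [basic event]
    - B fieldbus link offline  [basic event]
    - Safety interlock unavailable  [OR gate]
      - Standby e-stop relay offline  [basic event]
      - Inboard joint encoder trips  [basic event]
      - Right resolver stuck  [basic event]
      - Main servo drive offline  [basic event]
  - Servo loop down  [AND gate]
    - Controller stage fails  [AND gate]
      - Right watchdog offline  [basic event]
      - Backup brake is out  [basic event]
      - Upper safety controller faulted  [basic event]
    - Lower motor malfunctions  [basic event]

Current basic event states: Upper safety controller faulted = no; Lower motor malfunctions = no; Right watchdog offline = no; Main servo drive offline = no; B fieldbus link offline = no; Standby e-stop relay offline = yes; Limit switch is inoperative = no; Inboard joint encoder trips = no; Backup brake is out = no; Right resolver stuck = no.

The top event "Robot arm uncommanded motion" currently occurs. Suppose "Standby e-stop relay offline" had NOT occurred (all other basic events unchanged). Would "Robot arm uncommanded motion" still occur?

No

Counterfactual: set "Standby e-stop relay offline" to not occurred.
Safety interlock unavailable [OR]: Standby e-stop relay offline=not, Inboard joint encoder trips=not, Right resolver stuck=not, Main servo drive offline=not → no input occurs → does not occur.
E-stop path down [OR]: Limit switch is inoperative=not, B fieldbus link offline=not, Safety interlock unavailable=not → no input occurs → does not occur.
Controller stage fails [AND]: Right watchdog offline=not, Backup brake is out=not, Upper safety controller faulted=not → not all inputs occur → does not occur.
Servo loop down [AND]: Controller stage fails=not, Lower motor malfunctions=not → not all inputs occur → does not occur.
Robot arm uncommanded motion [OR]: E-stop path down=not, Servo loop down=not → no input occurs → does not occur.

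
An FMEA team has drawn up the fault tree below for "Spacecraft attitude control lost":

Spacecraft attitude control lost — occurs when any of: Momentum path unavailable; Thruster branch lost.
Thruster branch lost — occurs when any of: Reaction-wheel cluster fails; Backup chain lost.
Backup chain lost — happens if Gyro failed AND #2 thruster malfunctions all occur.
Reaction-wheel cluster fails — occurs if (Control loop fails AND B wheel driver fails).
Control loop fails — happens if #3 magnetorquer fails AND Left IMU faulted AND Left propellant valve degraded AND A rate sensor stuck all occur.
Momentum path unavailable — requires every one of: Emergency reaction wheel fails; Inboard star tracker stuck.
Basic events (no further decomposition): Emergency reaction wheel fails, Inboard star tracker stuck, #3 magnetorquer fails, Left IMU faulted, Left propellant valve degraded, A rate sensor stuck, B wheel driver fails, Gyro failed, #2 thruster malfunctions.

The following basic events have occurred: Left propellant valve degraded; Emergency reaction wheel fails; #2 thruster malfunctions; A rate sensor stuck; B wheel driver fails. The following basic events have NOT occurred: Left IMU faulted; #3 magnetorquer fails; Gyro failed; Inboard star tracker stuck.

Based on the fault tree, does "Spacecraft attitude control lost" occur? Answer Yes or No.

No

Momentum path unavailable [AND]: Emergency reaction wheel fails=occurs, Inboard star tracker stuck=not → not all inputs occur → does not occur.
Control loop fails [AND]: #3 magnetorquer fails=not, Left IMU faulted=not, Left propellant valve degraded=occurs, A rate sensor stuck=occurs → not all inputs occur → does not occur.
Reaction-wheel cluster fails [AND]: Control loop fails=not, B wheel driver fails=occurs → not all inputs occur → does not occur.
Backup chain lost [AND]: Gyro failed=not, #2 thruster malfunctions=occurs → not all inputs occur → does not occur.
Thruster branch lost [OR]: Reaction-wheel cluster fails=not, Backup chain lost=not → no input occurs → does not occur.
Spacecraft attitude control lost [OR]: Momentum path unavailable=not, Thruster branch lost=not → no input occurs → does not occur.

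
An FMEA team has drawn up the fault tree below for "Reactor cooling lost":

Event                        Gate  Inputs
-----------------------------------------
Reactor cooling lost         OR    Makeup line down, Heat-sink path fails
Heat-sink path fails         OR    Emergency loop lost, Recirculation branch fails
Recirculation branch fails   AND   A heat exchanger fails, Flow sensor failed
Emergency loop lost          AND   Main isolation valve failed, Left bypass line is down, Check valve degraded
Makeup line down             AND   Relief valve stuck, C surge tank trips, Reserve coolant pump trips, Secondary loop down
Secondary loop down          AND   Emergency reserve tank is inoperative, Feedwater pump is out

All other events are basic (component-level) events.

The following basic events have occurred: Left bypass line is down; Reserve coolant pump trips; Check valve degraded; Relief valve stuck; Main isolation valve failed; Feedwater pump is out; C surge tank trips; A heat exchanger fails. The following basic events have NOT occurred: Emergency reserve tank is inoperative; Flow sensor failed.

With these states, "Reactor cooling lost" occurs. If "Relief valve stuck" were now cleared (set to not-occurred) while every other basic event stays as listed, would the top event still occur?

Counterfactual: set "Relief valve stuck" to not occurred.
Secondary loop down [AND]: Emergency reserve tank is inoperative=not, Feedwater pump is out=occurs → not all inputs occur → does not occur.
Makeup line down [AND]: Relief valve stuck=not, C surge tank trips=occurs, Reserve coolant pump trips=occurs, Secondary loop down=not → not all inputs occur → does not occur.
Emergency loop lost [AND]: Main isolation valve failed=occurs, Left bypass line is down=occurs, Check valve degraded=occurs → all inputs occur → occurs.
Recirculation branch fails [AND]: A heat exchanger fails=occurs, Flow sensor failed=not → not all inputs occur → does not occur.
Heat-sink path fails [OR]: Emergency loop lost=occurs, Recirculation branch fails=not → at least one input occurs → occurs.
Reactor cooling lost [OR]: Makeup line down=not, Heat-sink path fails=occurs → at least one input occurs → occurs.

Yes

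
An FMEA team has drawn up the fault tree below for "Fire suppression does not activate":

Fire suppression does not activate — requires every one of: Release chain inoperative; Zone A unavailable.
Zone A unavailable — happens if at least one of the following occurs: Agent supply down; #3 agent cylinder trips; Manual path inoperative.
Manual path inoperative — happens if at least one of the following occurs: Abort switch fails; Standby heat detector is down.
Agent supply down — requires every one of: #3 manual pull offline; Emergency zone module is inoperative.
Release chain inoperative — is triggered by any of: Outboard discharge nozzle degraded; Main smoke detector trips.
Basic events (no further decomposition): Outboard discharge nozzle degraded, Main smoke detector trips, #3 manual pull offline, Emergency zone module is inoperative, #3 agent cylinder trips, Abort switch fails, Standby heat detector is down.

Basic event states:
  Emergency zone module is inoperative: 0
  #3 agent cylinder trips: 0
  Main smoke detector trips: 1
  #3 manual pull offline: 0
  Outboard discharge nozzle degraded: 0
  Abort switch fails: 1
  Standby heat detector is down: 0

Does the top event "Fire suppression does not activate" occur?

Release chain inoperative [OR]: Outboard discharge nozzle degraded=not, Main smoke detector trips=occurs → at least one input occurs → occurs.
Agent supply down [AND]: #3 manual pull offline=not, Emergency zone module is inoperative=not → not all inputs occur → does not occur.
Manual path inoperative [OR]: Abort switch fails=occurs, Standby heat detector is down=not → at least one input occurs → occurs.
Zone A unavailable [OR]: Agent supply down=not, #3 agent cylinder trips=not, Manual path inoperative=occurs → at least one input occurs → occurs.
Fire suppression does not activate [AND]: Release chain inoperative=occurs, Zone A unavailable=occurs → all inputs occur → occurs.

Yes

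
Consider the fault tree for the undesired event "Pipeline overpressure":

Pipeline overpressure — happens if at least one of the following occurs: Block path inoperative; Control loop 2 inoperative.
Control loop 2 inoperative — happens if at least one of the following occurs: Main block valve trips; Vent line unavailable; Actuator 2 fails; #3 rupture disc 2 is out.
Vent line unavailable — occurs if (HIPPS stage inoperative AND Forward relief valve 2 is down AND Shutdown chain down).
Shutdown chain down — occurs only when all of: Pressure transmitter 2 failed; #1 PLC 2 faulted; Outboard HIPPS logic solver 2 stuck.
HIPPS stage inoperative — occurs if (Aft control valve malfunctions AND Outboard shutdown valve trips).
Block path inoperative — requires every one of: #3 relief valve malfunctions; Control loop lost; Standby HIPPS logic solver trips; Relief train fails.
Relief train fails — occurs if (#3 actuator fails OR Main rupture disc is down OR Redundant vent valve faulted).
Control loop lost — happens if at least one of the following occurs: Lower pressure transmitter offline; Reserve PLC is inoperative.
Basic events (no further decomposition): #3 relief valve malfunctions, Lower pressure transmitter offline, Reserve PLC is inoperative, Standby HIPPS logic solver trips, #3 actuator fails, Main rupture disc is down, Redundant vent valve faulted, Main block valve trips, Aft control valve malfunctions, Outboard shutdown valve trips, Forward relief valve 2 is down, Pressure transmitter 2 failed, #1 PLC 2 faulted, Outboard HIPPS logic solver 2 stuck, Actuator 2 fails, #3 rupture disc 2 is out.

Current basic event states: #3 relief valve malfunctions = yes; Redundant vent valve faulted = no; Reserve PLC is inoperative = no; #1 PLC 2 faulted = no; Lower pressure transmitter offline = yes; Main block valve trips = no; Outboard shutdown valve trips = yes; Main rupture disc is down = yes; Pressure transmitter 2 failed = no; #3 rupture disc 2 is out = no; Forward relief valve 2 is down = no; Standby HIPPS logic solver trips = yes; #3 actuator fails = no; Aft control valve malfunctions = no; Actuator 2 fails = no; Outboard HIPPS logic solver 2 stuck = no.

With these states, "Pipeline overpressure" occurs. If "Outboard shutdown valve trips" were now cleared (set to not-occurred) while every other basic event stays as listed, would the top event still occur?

Yes

Counterfactual: set "Outboard shutdown valve trips" to not occurred.
Control loop lost [OR]: Lower pressure transmitter offline=occurs, Reserve PLC is inoperative=not → at least one input occurs → occurs.
Relief train fails [OR]: #3 actuator fails=not, Main rupture disc is down=occurs, Redundant vent valve faulted=not → at least one input occurs → occurs.
Block path inoperative [AND]: #3 relief valve malfunctions=occurs, Control loop lost=occurs, Standby HIPPS logic solver trips=occurs, Relief train fails=occurs → all inputs occur → occurs.
HIPPS stage inoperative [AND]: Aft control valve malfunctions=not, Outboard shutdown valve trips=not → not all inputs occur → does not occur.
Shutdown chain down [AND]: Pressure transmitter 2 failed=not, #1 PLC 2 faulted=not, Outboard HIPPS logic solver 2 stuck=not → not all inputs occur → does not occur.
Vent line unavailable [AND]: HIPPS stage inoperative=not, Forward relief valve 2 is down=not, Shutdown chain down=not → not all inputs occur → does not occur.
Control loop 2 inoperative [OR]: Main block valve trips=not, Vent line unavailable=not, Actuator 2 fails=not, #3 rupture disc 2 is out=not → no input occurs → does not occur.
Pipeline overpressure [OR]: Block path inoperative=occurs, Control loop 2 inoperative=not → at least one input occurs → occurs.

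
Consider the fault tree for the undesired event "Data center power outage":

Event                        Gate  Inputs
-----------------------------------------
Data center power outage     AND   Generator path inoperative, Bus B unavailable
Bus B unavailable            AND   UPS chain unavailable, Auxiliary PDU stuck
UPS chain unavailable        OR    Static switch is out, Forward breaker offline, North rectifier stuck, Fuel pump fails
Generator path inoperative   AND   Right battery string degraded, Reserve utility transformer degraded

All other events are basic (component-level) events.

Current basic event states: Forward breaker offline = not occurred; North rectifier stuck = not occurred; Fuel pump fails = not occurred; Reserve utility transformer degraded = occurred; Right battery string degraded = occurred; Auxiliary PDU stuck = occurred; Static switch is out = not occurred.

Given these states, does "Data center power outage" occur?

Generator path inoperative [AND]: Right battery string degraded=occurs, Reserve utility transformer degraded=occurs → all inputs occur → occurs.
UPS chain unavailable [OR]: Static switch is out=not, Forward breaker offline=not, North rectifier stuck=not, Fuel pump fails=not → no input occurs → does not occur.
Bus B unavailable [AND]: UPS chain unavailable=not, Auxiliary PDU stuck=occurs → not all inputs occur → does not occur.
Data center power outage [AND]: Generator path inoperative=occurs, Bus B unavailable=not → not all inputs occur → does not occur.

No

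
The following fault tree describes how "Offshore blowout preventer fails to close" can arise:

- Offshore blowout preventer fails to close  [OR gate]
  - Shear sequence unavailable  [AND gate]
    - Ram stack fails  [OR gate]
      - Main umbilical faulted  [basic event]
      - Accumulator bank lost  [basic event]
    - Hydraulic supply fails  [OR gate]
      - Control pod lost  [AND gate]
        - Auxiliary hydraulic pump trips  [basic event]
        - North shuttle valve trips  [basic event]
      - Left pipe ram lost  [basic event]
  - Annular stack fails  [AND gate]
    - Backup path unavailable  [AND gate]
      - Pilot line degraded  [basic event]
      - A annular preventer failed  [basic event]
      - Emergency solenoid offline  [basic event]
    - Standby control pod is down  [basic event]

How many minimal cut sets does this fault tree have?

Ram stack fails [OR]: union of children's cut sets → 2 cut set(s).
Control pod lost [AND]: one cut set from each child combined → 1 × 1 = 1 cut set(s).
Hydraulic supply fails [OR]: union of children's cut sets → 2 cut set(s).
Shear sequence unavailable [AND]: one cut set from each child combined → 2 × 2 = 4 cut set(s).
Backup path unavailable [AND]: one cut set from each child combined → 1 × 1 × 1 = 1 cut set(s).
Annular stack fails [AND]: one cut set from each child combined → 1 × 1 = 1 cut set(s).
Offshore blowout preventer fails to close [OR]: union of children's cut sets → 5 cut set(s).
Minimal cut sets: {Auxiliary hydraulic pump trips, Main umbilical faulted, North shuttle valve trips}; {Left pipe ram lost, Main umbilical faulted}; {Accumulator bank lost, Auxiliary hydraulic pump trips, North shuttle valve trips}; {Accumulator bank lost, Left pipe ram lost}; {A annular preventer failed, Emergency solenoid offline, Pilot line degraded, Standby control pod is down}.

5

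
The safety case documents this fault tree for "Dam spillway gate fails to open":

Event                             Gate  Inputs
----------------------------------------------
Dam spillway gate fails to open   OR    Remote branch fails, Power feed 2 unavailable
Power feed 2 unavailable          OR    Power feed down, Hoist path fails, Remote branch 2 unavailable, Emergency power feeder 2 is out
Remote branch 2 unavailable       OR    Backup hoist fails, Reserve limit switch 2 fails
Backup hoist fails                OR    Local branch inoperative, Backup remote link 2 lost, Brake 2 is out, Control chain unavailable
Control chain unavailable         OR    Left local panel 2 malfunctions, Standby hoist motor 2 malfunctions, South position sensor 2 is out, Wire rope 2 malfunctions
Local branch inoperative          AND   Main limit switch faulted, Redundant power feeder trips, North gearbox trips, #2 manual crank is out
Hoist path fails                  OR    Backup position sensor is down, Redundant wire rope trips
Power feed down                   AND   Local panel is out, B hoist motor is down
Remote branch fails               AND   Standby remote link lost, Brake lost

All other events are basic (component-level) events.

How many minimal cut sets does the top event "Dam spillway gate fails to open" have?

13

Remote branch fails [AND]: one cut set from each child combined → 1 × 1 = 1 cut set(s).
Power feed down [AND]: one cut set from each child combined → 1 × 1 = 1 cut set(s).
Hoist path fails [OR]: union of children's cut sets → 2 cut set(s).
Local branch inoperative [AND]: one cut set from each child combined → 1 × 1 × 1 × 1 = 1 cut set(s).
Control chain unavailable [OR]: union of children's cut sets → 4 cut set(s).
Backup hoist fails [OR]: union of children's cut sets → 7 cut set(s).
Remote branch 2 unavailable [OR]: union of children's cut sets → 8 cut set(s).
Power feed 2 unavailable [OR]: union of children's cut sets → 12 cut set(s).
Dam spillway gate fails to open [OR]: union of children's cut sets → 13 cut set(s).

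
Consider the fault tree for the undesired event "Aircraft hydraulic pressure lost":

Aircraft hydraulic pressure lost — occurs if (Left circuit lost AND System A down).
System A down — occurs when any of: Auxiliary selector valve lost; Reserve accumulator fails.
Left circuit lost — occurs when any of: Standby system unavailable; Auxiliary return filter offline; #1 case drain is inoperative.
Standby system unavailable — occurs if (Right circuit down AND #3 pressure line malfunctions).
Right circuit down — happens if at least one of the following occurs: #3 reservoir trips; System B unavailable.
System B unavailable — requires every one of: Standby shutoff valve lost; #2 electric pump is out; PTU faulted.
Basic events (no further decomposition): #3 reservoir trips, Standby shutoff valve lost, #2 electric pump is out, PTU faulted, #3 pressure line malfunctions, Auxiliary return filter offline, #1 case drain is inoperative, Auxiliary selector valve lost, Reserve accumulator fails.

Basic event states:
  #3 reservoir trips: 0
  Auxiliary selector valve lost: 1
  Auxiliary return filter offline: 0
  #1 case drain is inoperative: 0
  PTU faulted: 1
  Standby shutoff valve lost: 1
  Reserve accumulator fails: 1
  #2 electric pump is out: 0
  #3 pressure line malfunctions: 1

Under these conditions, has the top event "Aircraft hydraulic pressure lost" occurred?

System B unavailable [AND]: Standby shutoff valve lost=occurs, #2 electric pump is out=not, PTU faulted=occurs → not all inputs occur → does not occur.
Right circuit down [OR]: #3 reservoir trips=not, System B unavailable=not → no input occurs → does not occur.
Standby system unavailable [AND]: Right circuit down=not, #3 pressure line malfunctions=occurs → not all inputs occur → does not occur.
Left circuit lost [OR]: Standby system unavailable=not, Auxiliary return filter offline=not, #1 case drain is inoperative=not → no input occurs → does not occur.
System A down [OR]: Auxiliary selector valve lost=occurs, Reserve accumulator fails=occurs → at least one input occurs → occurs.
Aircraft hydraulic pressure lost [AND]: Left circuit lost=not, System A down=occurs → not all inputs occur → does not occur.

No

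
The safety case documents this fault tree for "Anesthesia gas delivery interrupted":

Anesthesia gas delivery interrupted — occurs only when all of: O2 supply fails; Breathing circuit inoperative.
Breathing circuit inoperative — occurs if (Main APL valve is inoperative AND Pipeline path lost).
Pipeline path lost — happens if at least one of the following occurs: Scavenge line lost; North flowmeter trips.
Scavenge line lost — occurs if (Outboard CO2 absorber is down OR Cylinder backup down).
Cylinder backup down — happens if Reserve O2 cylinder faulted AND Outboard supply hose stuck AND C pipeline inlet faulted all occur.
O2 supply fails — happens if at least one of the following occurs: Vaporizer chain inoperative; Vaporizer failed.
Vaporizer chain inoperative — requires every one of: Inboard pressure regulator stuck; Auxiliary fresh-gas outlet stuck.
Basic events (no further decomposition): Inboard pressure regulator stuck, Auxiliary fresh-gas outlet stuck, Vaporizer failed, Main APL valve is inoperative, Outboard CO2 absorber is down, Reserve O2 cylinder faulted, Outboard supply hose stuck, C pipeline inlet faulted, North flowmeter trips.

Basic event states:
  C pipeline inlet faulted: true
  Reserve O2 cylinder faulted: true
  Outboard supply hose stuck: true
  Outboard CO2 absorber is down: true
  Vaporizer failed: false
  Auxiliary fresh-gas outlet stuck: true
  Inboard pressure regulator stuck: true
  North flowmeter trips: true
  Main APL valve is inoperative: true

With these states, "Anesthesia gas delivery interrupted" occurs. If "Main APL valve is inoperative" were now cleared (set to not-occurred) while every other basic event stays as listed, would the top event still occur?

Counterfactual: set "Main APL valve is inoperative" to not occurred.
Vaporizer chain inoperative [AND]: Inboard pressure regulator stuck=occurs, Auxiliary fresh-gas outlet stuck=occurs → all inputs occur → occurs.
O2 supply fails [OR]: Vaporizer chain inoperative=occurs, Vaporizer failed=not → at least one input occurs → occurs.
Cylinder backup down [AND]: Reserve O2 cylinder faulted=occurs, Outboard supply hose stuck=occurs, C pipeline inlet faulted=occurs → all inputs occur → occurs.
Scavenge line lost [OR]: Outboard CO2 absorber is down=occurs, Cylinder backup down=occurs → at least one input occurs → occurs.
Pipeline path lost [OR]: Scavenge line lost=occurs, North flowmeter trips=occurs → at least one input occurs → occurs.
Breathing circuit inoperative [AND]: Main APL valve is inoperative=not, Pipeline path lost=occurs → not all inputs occur → does not occur.
Anesthesia gas delivery interrupted [AND]: O2 supply fails=occurs, Breathing circuit inoperative=not → not all inputs occur → does not occur.

No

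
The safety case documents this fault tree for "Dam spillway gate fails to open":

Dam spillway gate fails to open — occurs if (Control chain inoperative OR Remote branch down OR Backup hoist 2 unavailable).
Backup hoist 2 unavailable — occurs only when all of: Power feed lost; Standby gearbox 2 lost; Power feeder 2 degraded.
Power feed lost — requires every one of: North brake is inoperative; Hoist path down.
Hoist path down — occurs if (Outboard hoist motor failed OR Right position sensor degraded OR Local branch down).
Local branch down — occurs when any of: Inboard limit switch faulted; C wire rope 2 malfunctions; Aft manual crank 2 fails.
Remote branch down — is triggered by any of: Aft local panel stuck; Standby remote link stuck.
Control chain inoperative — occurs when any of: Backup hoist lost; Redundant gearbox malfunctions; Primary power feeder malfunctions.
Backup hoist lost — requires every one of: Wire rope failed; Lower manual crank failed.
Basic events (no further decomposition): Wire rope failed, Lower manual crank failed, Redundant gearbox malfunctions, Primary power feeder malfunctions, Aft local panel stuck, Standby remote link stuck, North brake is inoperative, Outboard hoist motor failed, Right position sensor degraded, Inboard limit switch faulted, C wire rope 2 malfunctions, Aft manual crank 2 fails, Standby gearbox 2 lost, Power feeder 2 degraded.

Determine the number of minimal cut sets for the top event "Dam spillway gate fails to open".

Backup hoist lost [AND]: one cut set from each child combined → 1 × 1 = 1 cut set(s).
Control chain inoperative [OR]: union of children's cut sets → 3 cut set(s).
Remote branch down [OR]: union of children's cut sets → 2 cut set(s).
Local branch down [OR]: union of children's cut sets → 3 cut set(s).
Hoist path down [OR]: union of children's cut sets → 5 cut set(s).
Power feed lost [AND]: one cut set from each child combined → 1 × 5 = 5 cut set(s).
Backup hoist 2 unavailable [AND]: one cut set from each child combined → 5 × 1 × 1 = 5 cut set(s).
Dam spillway gate fails to open [OR]: union of children's cut sets → 10 cut set(s).
Minimal cut sets: {Lower manual crank failed, Wire rope failed}; {Redundant gearbox malfunctions}; {Primary power feeder malfunctions}; {Aft local panel stuck}; {Standby remote link stuck}; {North brake is inoperative, Outboard hoist motor failed, Power feeder 2 degraded, Standby gearbox 2 lost}; {North brake is inoperative, Power feeder 2 degraded, Right position sensor degraded, Standby gearbox 2 lost}; {Inboard limit switch faulted, North brake is inoperative, Power feeder 2 degraded, Standby gearbox 2 lost}; {C wire rope 2 malfunctions, North brake is inoperative, Power feeder 2 degraded, Standby gearbox 2 lost}; {Aft manual crank 2 fails, North brake is inoperative, Power feeder 2 degraded, Standby gearbox 2 lost}.

10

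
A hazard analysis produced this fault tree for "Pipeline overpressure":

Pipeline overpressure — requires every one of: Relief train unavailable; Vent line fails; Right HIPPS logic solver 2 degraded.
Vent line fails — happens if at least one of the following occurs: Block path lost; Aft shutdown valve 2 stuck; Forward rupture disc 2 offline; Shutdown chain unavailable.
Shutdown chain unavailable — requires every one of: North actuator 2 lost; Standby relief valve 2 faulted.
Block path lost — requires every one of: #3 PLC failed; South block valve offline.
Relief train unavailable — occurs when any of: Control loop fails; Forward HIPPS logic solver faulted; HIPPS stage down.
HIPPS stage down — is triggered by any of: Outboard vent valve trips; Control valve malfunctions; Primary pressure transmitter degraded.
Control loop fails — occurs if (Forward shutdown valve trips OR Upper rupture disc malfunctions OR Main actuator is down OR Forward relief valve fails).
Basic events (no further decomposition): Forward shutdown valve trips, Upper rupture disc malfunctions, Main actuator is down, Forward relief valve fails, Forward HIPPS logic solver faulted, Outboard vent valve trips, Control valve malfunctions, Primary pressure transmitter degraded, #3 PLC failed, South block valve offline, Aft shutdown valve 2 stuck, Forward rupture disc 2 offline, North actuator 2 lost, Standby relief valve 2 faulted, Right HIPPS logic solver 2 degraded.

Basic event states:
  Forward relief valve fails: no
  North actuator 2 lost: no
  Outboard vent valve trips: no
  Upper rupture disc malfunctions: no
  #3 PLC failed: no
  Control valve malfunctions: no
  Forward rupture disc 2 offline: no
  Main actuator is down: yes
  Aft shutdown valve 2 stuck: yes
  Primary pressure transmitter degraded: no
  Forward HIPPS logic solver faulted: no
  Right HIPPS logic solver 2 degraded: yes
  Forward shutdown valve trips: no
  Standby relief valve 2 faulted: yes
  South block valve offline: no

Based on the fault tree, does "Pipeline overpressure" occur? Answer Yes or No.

Control loop fails [OR]: Forward shutdown valve trips=not, Upper rupture disc malfunctions=not, Main actuator is down=occurs, Forward relief valve fails=not → at least one input occurs → occurs.
HIPPS stage down [OR]: Outboard vent valve trips=not, Control valve malfunctions=not, Primary pressure transmitter degraded=not → no input occurs → does not occur.
Relief train unavailable [OR]: Control loop fails=occurs, Forward HIPPS logic solver faulted=not, HIPPS stage down=not → at least one input occurs → occurs.
Block path lost [AND]: #3 PLC failed=not, South block valve offline=not → not all inputs occur → does not occur.
Shutdown chain unavailable [AND]: North actuator 2 lost=not, Standby relief valve 2 faulted=occurs → not all inputs occur → does not occur.
Vent line fails [OR]: Block path lost=not, Aft shutdown valve 2 stuck=occurs, Forward rupture disc 2 offline=not, Shutdown chain unavailable=not → at least one input occurs → occurs.
Pipeline overpressure [AND]: Relief train unavailable=occurs, Vent line fails=occurs, Right HIPPS logic solver 2 degraded=occurs → all inputs occur → occurs.

Yes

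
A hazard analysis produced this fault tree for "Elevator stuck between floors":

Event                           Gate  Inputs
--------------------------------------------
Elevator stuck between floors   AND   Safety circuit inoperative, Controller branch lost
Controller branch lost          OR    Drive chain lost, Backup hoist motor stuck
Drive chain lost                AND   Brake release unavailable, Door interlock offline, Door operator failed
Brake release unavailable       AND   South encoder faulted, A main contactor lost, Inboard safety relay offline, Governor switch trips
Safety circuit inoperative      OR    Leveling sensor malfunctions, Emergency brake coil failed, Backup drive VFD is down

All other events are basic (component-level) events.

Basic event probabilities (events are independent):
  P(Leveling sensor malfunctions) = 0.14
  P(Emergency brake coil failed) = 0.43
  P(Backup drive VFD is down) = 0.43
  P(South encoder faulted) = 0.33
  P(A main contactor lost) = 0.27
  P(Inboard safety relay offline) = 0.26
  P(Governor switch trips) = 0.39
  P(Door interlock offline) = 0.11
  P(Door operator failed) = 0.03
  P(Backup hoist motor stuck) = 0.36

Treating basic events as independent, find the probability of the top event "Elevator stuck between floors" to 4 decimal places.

P(Safety circuit inoperative) [OR] = 1 − (1−0.14) × (1−0.43) × (1−0.43) = 0.720586
P(Brake release unavailable) [AND] = 0.33 × 0.27 × 0.26 × 0.39 = 0.009035
P(Drive chain lost) [AND] = 0.009035 × 0.11 × 0.03 = 0.000030
P(Controller branch lost) [OR] = 1 − (1−0.000030) × (1−0.36) = 0.360019
P(Elevator stuck between floors) [AND] = 0.720586 × 0.360019 = 0.259425
Rounded to 4 decimal places: P(Elevator stuck between floors) ≈ 0.2594.

0.2594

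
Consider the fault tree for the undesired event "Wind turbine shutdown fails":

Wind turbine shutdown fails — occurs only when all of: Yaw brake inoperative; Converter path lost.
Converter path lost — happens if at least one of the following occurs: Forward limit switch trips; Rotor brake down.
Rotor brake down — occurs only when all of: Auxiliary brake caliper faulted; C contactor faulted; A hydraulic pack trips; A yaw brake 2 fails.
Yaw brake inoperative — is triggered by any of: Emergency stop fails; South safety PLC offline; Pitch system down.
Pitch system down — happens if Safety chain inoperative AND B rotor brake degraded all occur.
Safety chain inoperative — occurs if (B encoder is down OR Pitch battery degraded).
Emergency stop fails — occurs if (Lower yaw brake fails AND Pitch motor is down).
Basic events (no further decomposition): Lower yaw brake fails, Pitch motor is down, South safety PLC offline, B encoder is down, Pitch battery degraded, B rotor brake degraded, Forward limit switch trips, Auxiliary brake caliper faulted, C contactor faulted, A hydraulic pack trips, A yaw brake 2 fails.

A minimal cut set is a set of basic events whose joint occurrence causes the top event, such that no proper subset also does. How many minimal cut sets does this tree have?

8

Emergency stop fails [AND]: one cut set from each child combined → 1 × 1 = 1 cut set(s).
Safety chain inoperative [OR]: union of children's cut sets → 2 cut set(s).
Pitch system down [AND]: one cut set from each child combined → 2 × 1 = 2 cut set(s).
Yaw brake inoperative [OR]: union of children's cut sets → 4 cut set(s).
Rotor brake down [AND]: one cut set from each child combined → 1 × 1 × 1 × 1 = 1 cut set(s).
Converter path lost [OR]: union of children's cut sets → 2 cut set(s).
Wind turbine shutdown fails [AND]: one cut set from each child combined → 4 × 2 = 8 cut set(s).
Minimal cut sets: {Forward limit switch trips, Lower yaw brake fails, Pitch motor is down}; {A hydraulic pack trips, A yaw brake 2 fails, Auxiliary brake caliper faulted, C contactor faulted, Lower yaw brake fails, Pitch motor is down}; {Forward limit switch trips, South safety PLC offline}; {A hydraulic pack trips, A yaw brake 2 fails, Auxiliary brake caliper faulted, C contactor faulted, South safety PLC offline}; {B encoder is down, B rotor brake degraded, Forward limit switch trips}; {A hydraulic pack trips, A yaw brake 2 fails, Auxiliary brake caliper faulted, B encoder is down, B rotor brake degraded, C contactor faulted}; {B rotor brake degraded, Forward limit switch trips, Pitch battery degraded}; {A hydraulic pack trips, A yaw brake 2 fails, Auxiliary brake caliper faulted, B rotor brake degraded, C contactor faulted, Pitch battery degraded}.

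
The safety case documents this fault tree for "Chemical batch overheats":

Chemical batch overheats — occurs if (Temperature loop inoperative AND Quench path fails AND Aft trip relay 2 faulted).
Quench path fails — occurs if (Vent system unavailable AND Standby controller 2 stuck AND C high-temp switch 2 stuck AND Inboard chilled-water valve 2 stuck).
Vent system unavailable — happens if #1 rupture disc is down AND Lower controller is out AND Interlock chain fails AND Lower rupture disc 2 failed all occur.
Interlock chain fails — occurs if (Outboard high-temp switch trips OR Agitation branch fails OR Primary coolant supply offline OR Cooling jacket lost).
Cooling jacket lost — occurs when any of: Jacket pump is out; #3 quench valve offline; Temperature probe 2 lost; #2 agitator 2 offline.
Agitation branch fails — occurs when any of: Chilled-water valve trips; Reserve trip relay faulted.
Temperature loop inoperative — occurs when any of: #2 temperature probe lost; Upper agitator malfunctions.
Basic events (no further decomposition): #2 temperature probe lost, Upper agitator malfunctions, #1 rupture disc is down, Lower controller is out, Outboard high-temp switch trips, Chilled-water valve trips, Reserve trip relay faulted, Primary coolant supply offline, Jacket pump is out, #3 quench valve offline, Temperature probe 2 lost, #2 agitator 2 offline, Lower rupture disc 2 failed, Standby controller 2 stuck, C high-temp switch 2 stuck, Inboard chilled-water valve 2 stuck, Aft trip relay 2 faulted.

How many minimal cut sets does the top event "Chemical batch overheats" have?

Temperature loop inoperative [OR]: union of children's cut sets → 2 cut set(s).
Agitation branch fails [OR]: union of children's cut sets → 2 cut set(s).
Cooling jacket lost [OR]: union of children's cut sets → 4 cut set(s).
Interlock chain fails [OR]: union of children's cut sets → 8 cut set(s).
Vent system unavailable [AND]: one cut set from each child combined → 1 × 1 × 8 × 1 = 8 cut set(s).
Quench path fails [AND]: one cut set from each child combined → 8 × 1 × 1 × 1 = 8 cut set(s).
Chemical batch overheats [AND]: one cut set from each child combined → 2 × 8 × 1 = 16 cut set(s).

16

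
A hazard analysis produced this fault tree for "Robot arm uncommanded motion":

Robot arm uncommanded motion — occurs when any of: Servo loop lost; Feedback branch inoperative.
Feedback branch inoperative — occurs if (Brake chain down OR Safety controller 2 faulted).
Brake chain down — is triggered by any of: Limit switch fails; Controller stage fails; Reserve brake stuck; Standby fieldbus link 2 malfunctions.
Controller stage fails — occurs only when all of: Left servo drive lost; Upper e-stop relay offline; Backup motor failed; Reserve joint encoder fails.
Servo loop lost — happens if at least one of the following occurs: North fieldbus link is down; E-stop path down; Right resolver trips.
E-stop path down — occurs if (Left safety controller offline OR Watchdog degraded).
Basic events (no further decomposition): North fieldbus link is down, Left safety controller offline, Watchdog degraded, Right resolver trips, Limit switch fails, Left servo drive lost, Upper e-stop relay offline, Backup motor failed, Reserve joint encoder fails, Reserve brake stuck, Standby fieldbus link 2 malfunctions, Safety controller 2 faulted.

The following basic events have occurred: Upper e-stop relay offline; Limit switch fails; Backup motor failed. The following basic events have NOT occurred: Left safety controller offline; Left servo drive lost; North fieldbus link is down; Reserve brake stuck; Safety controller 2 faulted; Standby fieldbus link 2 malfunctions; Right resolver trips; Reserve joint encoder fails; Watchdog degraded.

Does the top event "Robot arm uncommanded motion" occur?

E-stop path down [OR]: Left safety controller offline=not, Watchdog degraded=not → no input occurs → does not occur.
Servo loop lost [OR]: North fieldbus link is down=not, E-stop path down=not, Right resolver trips=not → no input occurs → does not occur.
Controller stage fails [AND]: Left servo drive lost=not, Upper e-stop relay offline=occurs, Backup motor failed=occurs, Reserve joint encoder fails=not → not all inputs occur → does not occur.
Brake chain down [OR]: Limit switch fails=occurs, Controller stage fails=not, Reserve brake stuck=not, Standby fieldbus link 2 malfunctions=not → at least one input occurs → occurs.
Feedback branch inoperative [OR]: Brake chain down=occurs, Safety controller 2 faulted=not → at least one input occurs → occurs.
Robot arm uncommanded motion [OR]: Servo loop lost=not, Feedback branch inoperative=occurs → at least one input occurs → occurs.

Yes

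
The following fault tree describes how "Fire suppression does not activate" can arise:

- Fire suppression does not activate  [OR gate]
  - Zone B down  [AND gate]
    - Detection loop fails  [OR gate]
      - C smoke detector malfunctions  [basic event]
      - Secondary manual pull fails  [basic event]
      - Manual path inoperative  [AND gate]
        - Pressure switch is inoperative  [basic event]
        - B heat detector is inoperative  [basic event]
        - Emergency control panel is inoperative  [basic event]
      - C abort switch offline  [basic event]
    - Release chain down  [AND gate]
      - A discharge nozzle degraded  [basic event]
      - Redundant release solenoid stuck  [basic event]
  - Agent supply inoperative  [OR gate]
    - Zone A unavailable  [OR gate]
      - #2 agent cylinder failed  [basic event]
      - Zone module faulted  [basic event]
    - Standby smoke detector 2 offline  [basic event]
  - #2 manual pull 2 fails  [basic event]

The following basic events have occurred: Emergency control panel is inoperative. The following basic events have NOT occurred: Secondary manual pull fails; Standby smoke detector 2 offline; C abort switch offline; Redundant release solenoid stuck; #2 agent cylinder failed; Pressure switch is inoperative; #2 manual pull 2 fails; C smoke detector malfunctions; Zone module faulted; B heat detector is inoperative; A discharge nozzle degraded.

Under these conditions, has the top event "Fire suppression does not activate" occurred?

Manual path inoperative [AND]: Pressure switch is inoperative=not, B heat detector is inoperative=not, Emergency control panel is inoperative=occurs → not all inputs occur → does not occur.
Detection loop fails [OR]: C smoke detector malfunctions=not, Secondary manual pull fails=not, Manual path inoperative=not, C abort switch offline=not → no input occurs → does not occur.
Release chain down [AND]: A discharge nozzle degraded=not, Redundant release solenoid stuck=not → not all inputs occur → does not occur.
Zone B down [AND]: Detection loop fails=not, Release chain down=not → not all inputs occur → does not occur.
Zone A unavailable [OR]: #2 agent cylinder failed=not, Zone module faulted=not → no input occurs → does not occur.
Agent supply inoperative [OR]: Zone A unavailable=not, Standby smoke detector 2 offline=not → no input occurs → does not occur.
Fire suppression does not activate [OR]: Zone B down=not, Agent supply inoperative=not, #2 manual pull 2 fails=not → no input occurs → does not occur.

No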